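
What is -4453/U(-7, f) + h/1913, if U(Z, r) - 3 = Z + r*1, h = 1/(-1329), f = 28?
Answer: -1257911645/6779672 ≈ -185.54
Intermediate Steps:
h = -1/1329 ≈ -0.00075245
U(Z, r) = 3 + Z + r (U(Z, r) = 3 + (Z + r*1) = 3 + (Z + r) = 3 + Z + r)
-4453/U(-7, f) + h/1913 = -4453/(3 - 7 + 28) - 1/1329/1913 = -4453/24 - 1/1329*1/1913 = -4453*1/24 - 1/2542377 = -4453/24 - 1/2542377 = -1257911645/6779672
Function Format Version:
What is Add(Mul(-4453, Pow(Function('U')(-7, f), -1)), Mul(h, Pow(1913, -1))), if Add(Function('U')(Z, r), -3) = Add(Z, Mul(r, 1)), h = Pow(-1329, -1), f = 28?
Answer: Rational(-1257911645, 6779672) ≈ -185.54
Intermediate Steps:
h = Rational(-1, 1329) ≈ -0.00075245
Function('U')(Z, r) = Add(3, Z, r) (Function('U')(Z, r) = Add(3, Add(Z, Mul(r, 1))) = Add(3, Add(Z, r)) = Add(3, Z, r))
Add(Mul(-4453, Pow(Function('U')(-7, f), -1)), Mul(h, Pow(1913, -1))) = Add(Mul(-4453, Pow(Add(3, -7, 28), -1)), Mul(Rational(-1, 1329), Pow(1913, -1))) = Add(Mul(-4453, Pow(24, -1)), Mul(Rational(-1, 1329), Rational(1, 1913))) = Add(Mul(-4453, Rational(1, 24)), Rational(-1, 2542377)) = Add(Rational(-4453, 24), Rational(-1, 2542377)) = Rational(-1257911645, 6779672)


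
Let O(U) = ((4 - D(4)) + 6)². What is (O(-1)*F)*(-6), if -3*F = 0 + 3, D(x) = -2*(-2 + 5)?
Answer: 1536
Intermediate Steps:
D(x) = -6 (D(x) = -2*3 = -6)
F = -1 (F = -(0 + 3)/3 = -⅓*3 = -1)
O(U) = 256 (O(U) = ((4 - 1*(-6)) + 6)² = ((4 + 6) + 6)² = (10 + 6)² = 16² = 256)
(O(-1)*F)*(-6) = (256*(-1))*(-6) = -256*(-6) = 1536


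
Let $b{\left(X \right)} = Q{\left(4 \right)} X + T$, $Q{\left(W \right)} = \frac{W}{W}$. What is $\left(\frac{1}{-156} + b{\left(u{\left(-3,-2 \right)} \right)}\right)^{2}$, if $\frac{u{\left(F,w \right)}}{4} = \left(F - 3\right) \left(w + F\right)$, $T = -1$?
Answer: $\frac{344584969}{24336} \approx 14159.0$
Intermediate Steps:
$Q{\left(W \right)} = 1$
$u{\left(F,w \right)} = 4 \left(-3 + F\right) \left(F + w\right)$ ($u{\left(F,w \right)} = 4 \left(F - 3\right) \left(w + F\right) = 4 \left(-3 + F\right) \left(F + w\right)$)
$b{\left(X \right)} = -1 + X$ ($b{\left(X \right)} = 1 X - 1 = X - 1 = -1 + X$)
$\left(\frac{1}{-156} + b{\left(u{\left(-3,-2 \right)} \right)}\right)^{2} = \left(\frac{1}{-156} + \left(-1 + \left(\left(-12\right) \left(-3\right) - -24 + 4 \left(-3\right)^{2} + 4 \left(-3\right) \left(-2\right)\right)\right)\right)^{2} = \left(- \frac{1}{156} + \left(-1 + \left(36 + 24 + 4 \cdot 9 + 24\right)\right)\right)^{2} = \left(- \frac{1}{156} + \left(-1 + \left(36 + 24 + 36 + 24\right)\right)\right)^{2} = \left(- \frac{1}{156} + \left(-1 + 120\right)\right)^{2} = \left(- \frac{1}{156} + 119\right)^{2} = \left(\frac{18563}{156}\right)^{2} = \frac{344584969}{24336}$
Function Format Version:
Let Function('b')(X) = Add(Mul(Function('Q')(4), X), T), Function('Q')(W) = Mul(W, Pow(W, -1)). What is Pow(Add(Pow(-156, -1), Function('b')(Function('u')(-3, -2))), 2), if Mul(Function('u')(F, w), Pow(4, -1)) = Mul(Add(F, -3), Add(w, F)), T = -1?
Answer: Rational(344584969, 24336) ≈ 14159.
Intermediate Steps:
Function('Q')(W) = 1
Function('u')(F, w) = Mul(4, Add(-3, F), Add(F, w)) (Function('u')(F, w) = Mul(4, Mul(Add(F, -3), Add(w, F))) = Mul(4, Mul(Add(-3, F), Add(F, w))) = Mul(4, Add(-3, F), Add(F, w)))
Function('b')(X) = Add(-1, X) (Function('b')(X) = Add(Mul(1, X), -1) = Add(X, -1) = Add(-1, X))
Pow(Add(Pow(-156, -1), Function('b')(Function('u')(-3, -2))), 2) = Pow(Add(Pow(-156, -1), Add(-1, Add(Mul(-12, -3), Mul(-12, -2), Mul(4, Pow(-3, 2)), Mul(4, -3, -2)))), 2) = Pow(Add(Rational(-1, 156), Add(-1, Add(36, 24, Mul(4, 9), 24))), 2) = Pow(Add(Rational(-1, 156), Add(-1, Add(36, 24, 36, 24))), 2) = Pow(Add(Rational(-1, 156), Add(-1, 120)), 2) = Pow(Add(Rational(-1, 156), 119), 2) = Pow(Rational(18563, 156), 2) = Rational(344584969, 24336)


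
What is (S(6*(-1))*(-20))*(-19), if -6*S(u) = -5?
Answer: 950/3 ≈ 316.67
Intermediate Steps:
S(u) = 5/6 (S(u) = -1/6*(-5) = 5/6)
(S(6*(-1))*(-20))*(-19) = ((5/6)*(-20))*(-19) = -50/3*(-19) = 950/3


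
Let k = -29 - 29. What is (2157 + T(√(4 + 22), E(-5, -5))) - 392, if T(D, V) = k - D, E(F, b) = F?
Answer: 1707 - √26 ≈ 1701.9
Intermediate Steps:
k = -58
T(D, V) = -58 - D
(2157 + T(√(4 + 22), E(-5, -5))) - 392 = (2157 + (-58 - √(4 + 22))) - 392 = (2157 + (-58 - √26)) - 392 = (2099 - √26) - 392 = 1707 - √26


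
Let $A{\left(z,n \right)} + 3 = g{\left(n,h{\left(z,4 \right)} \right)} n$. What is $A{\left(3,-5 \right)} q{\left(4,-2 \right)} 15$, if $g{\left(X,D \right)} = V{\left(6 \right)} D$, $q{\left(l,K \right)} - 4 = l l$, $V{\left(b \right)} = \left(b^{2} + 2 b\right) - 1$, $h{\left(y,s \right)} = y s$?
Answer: $-846900$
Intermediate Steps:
$h{\left(y,s \right)} = s y$
$V{\left(b \right)} = -1 + b^{2} + 2 b$
$q{\left(l,K \right)} = 4 + l^{2}$ ($q{\left(l,K \right)} = 4 + l l = 4 + l^{2}$)
$g{\left(X,D \right)} = 47 D$ ($g{\left(X,D \right)} = \left(-1 + 6^{2} + 2 \cdot 6\right) D = \left(-1 + 36 + 12\right) D = 47 D$)
$A{\left(z,n \right)} = -3 + 188 n z$ ($A{\left(z,n \right)} = -3 + 47 \cdot 4 z n = -3 + 188 z n = -3 + 188 n z$)
$A{\left(3,-5 \right)} q{\left(4,-2 \right)} 15 = \left(-3 + 188 \left(-5\right) 3\right) \left(4 + 4^{2}\right) 15 = \left(-3 - 2820\right) \left(4 + 16\right) 15 = \left(-2823\right) 20 \cdot 15 = \left(-56460\right) 15 = -846900$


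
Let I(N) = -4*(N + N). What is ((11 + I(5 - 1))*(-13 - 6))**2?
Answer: 159201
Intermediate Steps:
I(N) = -8*N
((11 + I(5 - 1))*(-13 - 6))**2 = ((11 - 8*(5 - 1))*(-13 - 6))**2 = ((11 - 8*4)*(-19))**2 = ((11 - 32)*(-19))**2 = (-21*(-19))**2 = 399**2 = 159201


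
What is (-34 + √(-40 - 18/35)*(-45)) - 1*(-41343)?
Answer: 41309 - 9*I*√49630/7 ≈ 41309.0 - 286.43*I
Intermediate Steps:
(-34 + √(-40 - 18/35)*(-45)) - 1*(-41343) = (-34 + √(-40 - 18*1/35)*(-45)) + 41343 = (-34 + √(-40 - 18/35)*(-45)) + 41343 = (-34 + √(-1418/35)*(-45)) + 41343 = (-34 + (I*√49630/35)*(-45)) + 41343 = (-34 - 9*I*√49630/7) + 41343 = 41309 - 9*I*√49630/7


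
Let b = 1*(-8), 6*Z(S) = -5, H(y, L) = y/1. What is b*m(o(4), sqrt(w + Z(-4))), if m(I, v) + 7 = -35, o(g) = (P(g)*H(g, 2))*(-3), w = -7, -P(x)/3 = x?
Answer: 336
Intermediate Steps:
P(x) = -3*x
H(y, L) = y (H(y, L) = y*1 = y)
Z(S) = -5/6 (Z(S) = (1/6)*(-5) = -5/6)
b = -8
o(g) = 9*g**2 (o(g) = ((-3*g)*g)*(-3) = -3*g**2*(-3) = 9*g**2)
m(I, v) = -42 (m(I, v) = -7 - 35 = -42)
b*m(o(4), sqrt(w + Z(-4))) = -8*(-42) = 336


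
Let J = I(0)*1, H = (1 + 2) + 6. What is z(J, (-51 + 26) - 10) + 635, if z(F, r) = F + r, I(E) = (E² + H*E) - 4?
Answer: 596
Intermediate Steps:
H = 9 (H = 3 + 6 = 9)
I(E) = -4 + E² + 9*E (I(E) = (E² + 9*E) - 4 = -4 + E² + 9*E)
J = -4 (J = (-4 + 0² + 9*0)*1 = (-4 + 0 + 0)*1 = -4*1 = -4)
z(J, (-51 + 26) - 10) + 635 = (-4 + ((-51 + 26) - 10)) + 635 = (-4 + (-25 - 10)) + 635 = (-4 - 35) + 635 = -39 + 635 = 596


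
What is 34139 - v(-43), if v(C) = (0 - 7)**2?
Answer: 34090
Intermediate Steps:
v(C) = 49 (v(C) = (-7)**2 = 49)
34139 - v(-43) = 34139 - 1*49 = 34139 - 49 = 34090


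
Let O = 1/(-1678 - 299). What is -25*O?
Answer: 25/1977 ≈ 0.012645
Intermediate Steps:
O = -1/1977 (O = 1/(-1977) = -1/1977 ≈ -0.00050582)
-25*O = -25*(-1/1977) = 25/1977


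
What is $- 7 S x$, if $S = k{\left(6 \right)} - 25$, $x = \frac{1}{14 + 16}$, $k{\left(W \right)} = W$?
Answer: $\frac{133}{30} \approx 4.4333$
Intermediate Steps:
$x = \frac{1}{30} \approx 0.033333$
$S = -19$ ($S = 6 - 25 = -19$)
$- 7 S x = \left(-7\right) \left(-19\right) \frac{1}{30} = 133 \cdot \frac{1}{30} = \frac{133}{30}$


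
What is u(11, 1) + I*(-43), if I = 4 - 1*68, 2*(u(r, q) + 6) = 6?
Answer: 2749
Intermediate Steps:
u(r, q) = -3 (u(r, q) = -6 + (1/2)*6 = -6 + 3 = -3)
I = -64 (I = 4 - 68 = -64)
u(11, 1) + I*(-43) = -3 - 64*(-43) = -3 + 2752 = 2749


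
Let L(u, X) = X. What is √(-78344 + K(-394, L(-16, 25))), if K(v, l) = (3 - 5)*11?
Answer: I*√78366 ≈ 279.94*I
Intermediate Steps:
K(v, l) = -22 (K(v, l) = -2*11 = -22)
√(-78344 + K(-394, L(-16, 25))) = √(-78344 - 22) = √(-78366) = I*√78366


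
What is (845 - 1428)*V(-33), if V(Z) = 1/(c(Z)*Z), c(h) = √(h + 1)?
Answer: -53*I*√2/24 ≈ -3.1231*I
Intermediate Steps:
c(h) = √(1 + h)
V(Z) = 1/(Z*√(1 + Z)) (V(Z) = 1/((√(1 + Z))*Z) = 1/(√(1 + Z)*Z) = 1/(Z*√(1 + Z)))
(845 - 1428)*V(-33) = (845 - 1428)*(1/((-33)*√(1 - 33))) = -(-53)/(3*√(-32)) = -(-53)*(-I*√2/8)/3 = -53*I*√2/24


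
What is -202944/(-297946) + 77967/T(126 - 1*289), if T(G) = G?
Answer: -11598437955/24282599 ≈ -477.64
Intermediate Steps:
-202944/(-297946) + 77967/T(126 - 1*289) = -202944/(-297946) + 77967/(126 - 1*289) = -202944*(-1/297946) + 77967/(126 - 289) = 101472/148973 + 77967/(-163) = 101472/148973 + 77967*(-1/163) = 101472/148973 - 77967/163 = -11598437955/24282599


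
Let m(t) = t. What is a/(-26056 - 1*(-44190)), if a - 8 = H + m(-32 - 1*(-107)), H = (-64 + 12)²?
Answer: 2787/18134 ≈ 0.15369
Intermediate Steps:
H = 2704 (H = (-52)² = 2704)
a = 2787 (a = 8 + (2704 + (-32 - 1*(-107))) = 8 + (2704 + (-32 + 107)) = 8 + (2704 + 75) = 8 + 2779 = 2787)
a/(-26056 - 1*(-44190)) = 2787/(-26056 - 1*(-44190)) = 2787/(-26056 + 44190) = 2787/18134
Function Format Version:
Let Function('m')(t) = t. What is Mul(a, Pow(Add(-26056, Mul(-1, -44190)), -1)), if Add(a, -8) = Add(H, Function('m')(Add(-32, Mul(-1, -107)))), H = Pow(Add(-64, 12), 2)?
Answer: Rational(2787, 18134) ≈ 0.15369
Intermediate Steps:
H = 2704 (H = Pow(-52, 2) = 2704)
a = 2787 (a = Add(8, Add(2704, Add(-32, Mul(-1, -107)))) = Add(8, Add(2704, Add(-32, 107))) = Add(8, Add(2704, 75)) = Add(8, 2779) = 2787)
Mul(a, Pow(Add(-26056, Mul(-1, -44190)), -1)) = Mul(2787, Pow(Add(-26056, Mul(-1, -44190)), -1)) = Mul(2787, Pow(Add(-26056, 44190), -1)) = Mul(2787, Pow(18134, -1)) = Mul(2787, Rational(1, 18134)) = Rational(2787, 18134)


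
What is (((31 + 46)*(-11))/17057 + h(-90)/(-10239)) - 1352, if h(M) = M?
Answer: -78709790533/58215541 ≈ -1352.0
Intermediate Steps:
(((31 + 46)*(-11))/17057 + h(-90)/(-10239)) - 1352 = (((31 + 46)*(-11))/17057 - 90/(-10239)) - 1352 = ((77*(-11))*(1/17057) - 90*(-1/10239)) - 1352 = (-847*1/17057 + 30/3413) - 1352 = (-847/17057 + 30/3413) - 1352 = -2379101/58215541 - 1352 = -78709790533/58215541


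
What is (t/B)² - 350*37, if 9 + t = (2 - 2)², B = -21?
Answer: -634541/49 ≈ -12950.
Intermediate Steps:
t = -9 (t = -9 + (2 - 2)² = -9 + 0² = -9 + 0 = -9)
(t/B)² - 350*37 = (-9/(-21))² - 350*37 = (-9*(-1/21))² - 12950 = (3/7)² - 12950 = 9/49 - 12950 = -634541/49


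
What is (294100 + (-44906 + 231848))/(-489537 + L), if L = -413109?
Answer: -240521/451323 ≈ -0.53292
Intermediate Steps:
(294100 + (-44906 + 231848))/(-489537 + L) = (294100 + (-44906 + 231848))/(-489537 - 413109) = (294100 + 186942)/(-902646) = 481042*(-1/902646) = -240521/451323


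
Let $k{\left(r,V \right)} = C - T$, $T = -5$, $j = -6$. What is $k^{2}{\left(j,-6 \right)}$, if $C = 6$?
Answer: $121$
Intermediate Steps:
$k{\left(r,V \right)} = 11$ ($k{\left(r,V \right)} = 6 - -5 = 6 + 5 = 11$)
$k^{2}{\left(j,-6 \right)} = 11^{2} = 121$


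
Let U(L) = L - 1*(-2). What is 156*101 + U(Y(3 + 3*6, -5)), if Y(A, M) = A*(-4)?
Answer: 15674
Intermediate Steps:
Y(A, M) = -4*A
U(L) = 2 + L (U(L) = L + 2 = 2 + L)
156*101 + U(Y(3 + 3*6, -5)) = 156*101 + (2 - 4*(3 + 3*6)) = 15756 + (2 - 4*(3 + 18)) = 15756 + (2 - 4*21) = 15756 + (2 - 84) = 15756 - 82 = 15674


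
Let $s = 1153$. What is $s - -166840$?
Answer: $167993$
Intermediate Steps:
$s - -166840 = 1153 - -166840 = 1153 + 166840 = 167993$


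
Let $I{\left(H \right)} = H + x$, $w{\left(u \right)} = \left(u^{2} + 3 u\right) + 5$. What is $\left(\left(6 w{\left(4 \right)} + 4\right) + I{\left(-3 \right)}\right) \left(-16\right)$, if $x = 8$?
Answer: $-3312$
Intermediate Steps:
$w{\left(u \right)} = 5 + u^{2} + 3 u$
$I{\left(H \right)} = 8 + H$ ($I{\left(H \right)} = H + 8 = 8 + H$)
$\left(\left(6 w{\left(4 \right)} + 4\right) + I{\left(-3 \right)}\right) \left(-16\right) = \left(\left(6 \left(5 + 4^{2} + 3 \cdot 4\right) + 4\right) + \left(8 - 3\right)\right) \left(-16\right) = \left(\left(6 \left(5 + 16 + 12\right) + 4\right) + 5\right) \left(-16\right) = \left(\left(6 \cdot 33 + 4\right) + 5\right) \left(-16\right) = \left(\left(198 + 4\right) + 5\right) \left(-16\right) = \left(202 + 5\right) \left(-16\right) = 207 \left(-16\right) = -3312$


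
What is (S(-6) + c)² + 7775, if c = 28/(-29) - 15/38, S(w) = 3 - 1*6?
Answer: 9465079125/1214404 ≈ 7794.0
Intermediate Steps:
S(w) = -3 (S(w) = 3 - 6 = -3)
c = -1499/1102 (c = 28*(-1/29) - 15*1/38 = -28/29 - 15/38 = -1499/1102 ≈ -1.3603)
(S(-6) + c)² + 7775 = (-3 - 1499/1102)² + 7775 = (-4805/1102)² + 7775 = 23088025/1214404 + 7775 = 9465079125/1214404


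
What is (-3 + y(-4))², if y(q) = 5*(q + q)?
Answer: 1849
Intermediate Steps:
y(q) = 10*q (y(q) = 5*(2*q) = 10*q)
(-3 + y(-4))² = (-3 + 10*(-4))² = (-3 - 40)² = (-43)² = 1849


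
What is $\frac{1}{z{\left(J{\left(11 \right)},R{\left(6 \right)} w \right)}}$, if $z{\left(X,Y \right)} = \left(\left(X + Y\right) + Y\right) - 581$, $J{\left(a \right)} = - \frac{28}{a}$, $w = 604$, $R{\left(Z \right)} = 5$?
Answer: $\frac{11}{60021} \approx 0.00018327$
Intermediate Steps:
$z{\left(X,Y \right)} = -581 + X + 2 Y$ ($z{\left(X,Y \right)} = \left(X + 2 Y\right) - 581 = -581 + X + 2 Y$)
$\frac{1}{z{\left(J{\left(11 \right)},R{\left(6 \right)} w \right)}} = \frac{1}{-581 - \frac{28}{11} + 2 \cdot 5 \cdot 604} = \frac{1}{-581 - \frac{28}{11} + 2 \cdot 3020} = \frac{1}{-581 - \frac{28}{11} + 6040} = \frac{1}{\frac{60021}{11}} = \frac{11}{60021}$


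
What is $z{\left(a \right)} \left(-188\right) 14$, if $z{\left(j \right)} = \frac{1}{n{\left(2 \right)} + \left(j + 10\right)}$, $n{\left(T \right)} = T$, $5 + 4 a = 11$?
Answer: $- \frac{5264}{27} \approx -194.96$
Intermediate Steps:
$a = \frac{3}{2}$ ($a = - \frac{5}{4} + \frac{1}{4} \cdot 11 = - \frac{5}{4} + \frac{11}{4} = \frac{3}{2} \approx 1.5$)
$z{\left(j \right)} = \frac{1}{12 + j}$ ($z{\left(j \right)} = \frac{1}{2 + \left(j + 10\right)} = \frac{1}{2 + \left(10 + j\right)} = \frac{1}{12 + j}$)
$z{\left(a \right)} \left(-188\right) 14 = \frac{1}{12 + \frac{3}{2}} \left(-188\right) 14 = \frac{1}{\frac{27}{2}} \left(-188\right) 14 = \frac{2}{27} \left(-188\right) 14 = \left(- \frac{376}{27}\right) 14 = - \frac{5264}{27}$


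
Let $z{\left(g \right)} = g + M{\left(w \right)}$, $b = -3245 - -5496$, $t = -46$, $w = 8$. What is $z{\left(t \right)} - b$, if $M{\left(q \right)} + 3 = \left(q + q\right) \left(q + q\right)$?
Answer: $-2044$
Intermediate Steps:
$M{\left(q \right)} = -3 + 4 q^{2}$ ($M{\left(q \right)} = -3 + \left(q + q\right) \left(q + q\right) = -3 + 2 q 2 q = -3 + 4 q^{2}$)
$b = 2251$ ($b = -3245 + 5496 = 2251$)
$z{\left(g \right)} = 253 + g$ ($z{\left(g \right)} = g - \left(3 - 4 \cdot 8^{2}\right) = g + \left(-3 + 4 \cdot 64\right) = g + \left(-3 + 256\right) = g + 253 = 253 + g$)
$z{\left(t \right)} - b = \left(253 - 46\right) - 2251 = 207 - 2251 = -2044$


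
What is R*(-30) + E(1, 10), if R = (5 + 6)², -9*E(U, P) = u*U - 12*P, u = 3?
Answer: -3617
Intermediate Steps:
E(U, P) = -U/3 + 4*P/3 (E(U, P) = -(3*U - 12*P)/9 = -(-12*P + 3*U)/9 = -U/3 + 4*P/3)
R = 121 (R = 11² = 121)
R*(-30) + E(1, 10) = 121*(-30) + (-⅓*1 + (4/3)*10) = -3630 + (-⅓ + 40/3) = -3630 + 13 = -3617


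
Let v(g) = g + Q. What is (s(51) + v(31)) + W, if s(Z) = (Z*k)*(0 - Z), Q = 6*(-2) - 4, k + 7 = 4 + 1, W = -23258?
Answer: -18041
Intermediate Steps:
k = -2 (k = -7 + (4 + 1) = -7 + 5 = -2)
Q = -16 (Q = -12 - 4 = -16)
v(g) = -16 + g (v(g) = g - 16 = -16 + g)
s(Z) = 2*Z**2 (s(Z) = (Z*(-2))*(0 - Z) = (-2*Z)*(-Z) = 2*Z**2)
(s(51) + v(31)) + W = (2*51**2 + (-16 + 31)) - 23258 = (2*2601 + 15) - 23258 = (5202 + 15) - 23258 = 5217 - 23258 = -18041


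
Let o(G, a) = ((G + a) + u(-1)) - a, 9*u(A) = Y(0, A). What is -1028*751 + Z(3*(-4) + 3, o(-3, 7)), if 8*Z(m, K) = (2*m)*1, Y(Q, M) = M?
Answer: -3088121/4 ≈ -7.7203e+5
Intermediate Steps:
u(A) = A/9
o(G, a) = -⅑ + G (o(G, a) = ((G + a) + (⅑)*(-1)) - a = ((G + a) - ⅑) - a = (-⅑ + G + a) - a = -⅑ + G)
Z(m, K) = m/4 (Z(m, K) = ((2*m)*1)/8 = (2*m)/8 = m/4)
-1028*751 + Z(3*(-4) + 3, o(-3, 7)) = -1028*751 + (3*(-4) + 3)/4 = -772028 + (-12 + 3)/4 = -772028 + (¼)*(-9) = -772028 - 9/4 = -3088121/4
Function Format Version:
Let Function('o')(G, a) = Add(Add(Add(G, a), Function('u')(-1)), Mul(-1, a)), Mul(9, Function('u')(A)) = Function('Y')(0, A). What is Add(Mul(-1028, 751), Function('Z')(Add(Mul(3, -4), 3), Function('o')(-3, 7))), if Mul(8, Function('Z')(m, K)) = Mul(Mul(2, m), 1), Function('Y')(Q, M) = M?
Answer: Rational(-3088121, 4) ≈ -7.7203e+5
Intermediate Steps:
Function('u')(A) = Mul(Rational(1, 9), A)
Function('o')(G, a) = Add(Rational(-1, 9), G) (Function('o')(G, a) = Add(Add(Add(G, a), Mul(Rational(1, 9), -1)), Mul(-1, a)) = Add(Add(Add(G, a), Rational(-1, 9)), Mul(-1, a)) = Add(Add(Rational(-1, 9), G, a), Mul(-1, a)) = Add(Rational(-1, 9), G))
Function('Z')(m, K) = Mul(Rational(1, 4), m) (Function('Z')(m, K) = Mul(Rational(1, 8), Mul(Mul(2, m), 1)) = Mul(Rational(1, 8), Mul(2, m)) = Mul(Rational(1, 4), m))
Add(Mul(-1028, 751), Function('Z')(Add(Mul(3, -4), 3), Function('o')(-3, 7))) = Add(Mul(-1028, 751), Mul(Rational(1, 4), Add(Mul(3, -4), 3))) = Add(-772028, Mul(Rational(1, 4), Add(-12, 3))) = Add(-772028, Mul(Rational(1, 4), -9)) = Add(-772028, Rational(-9, 4)) = Rational(-3088121, 4)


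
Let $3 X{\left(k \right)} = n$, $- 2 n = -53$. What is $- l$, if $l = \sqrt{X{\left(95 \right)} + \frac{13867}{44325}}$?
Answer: $- \frac{\sqrt{319458746}}{5910} \approx -3.0243$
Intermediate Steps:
$n = \frac{53}{2}$ ($n = \left(- \frac{1}{2}\right) \left(-53\right) = \frac{53}{2} \approx 26.5$)
$X{\left(k \right)} = \frac{53}{6}$ ($X{\left(k \right)} = \frac{1}{3} \cdot \frac{53}{2} = \frac{53}{6}$)
$l = \frac{\sqrt{319458746}}{5910}$ ($l = \sqrt{\frac{53}{6} + \frac{13867}{44325}} = \sqrt{\frac{810809}{88650}} = \frac{\sqrt{319458746}}{5910} \approx 3.0243$)
$- l = - \frac{\sqrt{319458746}}{5910}$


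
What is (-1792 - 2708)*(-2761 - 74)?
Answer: 12757500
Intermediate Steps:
(-1792 - 2708)*(-2761 - 74) = -4500*(-2835) = 12757500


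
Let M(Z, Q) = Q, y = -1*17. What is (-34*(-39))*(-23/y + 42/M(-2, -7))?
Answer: -6162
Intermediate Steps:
y = -17
(-34*(-39))*(-23/y + 42/M(-2, -7)) = (-34*(-39))*(-23/(-17) + 42/(-7)) = 1326*(-23*(-1/17) + 42*(-⅐)) = 1326*(23/17 - 6) = 1326*(-79/17) = -6162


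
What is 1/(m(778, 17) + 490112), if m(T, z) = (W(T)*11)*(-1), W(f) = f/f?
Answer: 1/490101 ≈ 2.0404e-6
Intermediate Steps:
W(f) = 1
m(T, z) = -11 (m(T, z) = (1*11)*(-1) = 11*(-1) = -11)
1/(m(778, 17) + 490112) = 1/(-11 + 490112) = 1/490101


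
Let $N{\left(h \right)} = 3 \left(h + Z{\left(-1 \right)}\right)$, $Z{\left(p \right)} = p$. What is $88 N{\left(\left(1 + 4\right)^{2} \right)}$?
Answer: $6336$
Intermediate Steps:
$N{\left(h \right)} = -3 + 3 h$ ($N{\left(h \right)} = 3 \left(h - 1\right) = 3 \left(-1 + h\right) = -3 + 3 h$)
$88 N{\left(\left(1 + 4\right)^{2} \right)} = 88 \left(-3 + 3 \left(1 + 4\right)^{2}\right) = 88 \left(-3 + 3 \cdot 5^{2}\right) = 88 \left(-3 + 3 \cdot 25\right) = 88 \left(-3 + 75\right) = 88 \cdot 72 = 6336$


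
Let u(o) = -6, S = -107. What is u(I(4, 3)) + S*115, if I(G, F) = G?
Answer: -12311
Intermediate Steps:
u(I(4, 3)) + S*115 = -6 - 107*115 = -6 - 12305 = -12311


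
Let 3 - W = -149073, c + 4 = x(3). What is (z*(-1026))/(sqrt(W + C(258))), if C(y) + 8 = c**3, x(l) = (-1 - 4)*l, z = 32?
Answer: -3648*sqrt(15801)/5267 ≈ -87.063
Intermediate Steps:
x(l) = -5*l
c = -19 (c = -4 - 5*3 = -4 - 15 = -19)
W = 149076 (W = 3 - 1*(-149073) = 3 + 149073 = 149076)
C(y) = -6867 (C(y) = -8 + (-19)**3 = -8 - 6859 = -6867)
(z*(-1026))/(sqrt(W + C(258))) = (32*(-1026))/(sqrt(149076 - 6867)) = -32832*sqrt(15801)/47403 = -3648*sqrt(15801)/5267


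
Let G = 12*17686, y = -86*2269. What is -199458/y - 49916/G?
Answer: 4073882689/5176709886 ≈ 0.78696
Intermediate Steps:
y = -195134
G = 212232
-199458/y - 49916/G = -199458/(-195134) - 49916/212232 = -199458*(-1/195134) - 49916*1/212232 = 99729/97567 - 12479/53058 = 4073882689/5176709886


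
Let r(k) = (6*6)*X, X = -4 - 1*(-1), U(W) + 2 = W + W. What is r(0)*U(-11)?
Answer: 2592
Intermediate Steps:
U(W) = -2 + 2*W (U(W) = -2 + (W + W) = -2 + 2*W)
X = -3 (X = -4 + 1 = -3)
r(k) = -108 (r(k) = (6*6)*(-3) = 36*(-3) = -108)
r(0)*U(-11) = -108*(-2 + 2*(-11)) = -108*(-2 - 22) = -108*(-24) = 2592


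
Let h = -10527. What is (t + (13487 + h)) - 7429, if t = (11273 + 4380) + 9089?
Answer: 20273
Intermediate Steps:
t = 24742 (t = 15653 + 9089 = 24742)
(t + (13487 + h)) - 7429 = (24742 + (13487 - 10527)) - 7429 = (24742 + 2960) - 7429 = 27702 - 7429 = 20273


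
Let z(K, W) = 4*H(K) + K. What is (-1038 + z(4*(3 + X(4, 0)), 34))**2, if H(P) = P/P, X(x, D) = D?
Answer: 1044484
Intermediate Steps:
H(P) = 1
z(K, W) = 4 + K (z(K, W) = 4*1 + K = 4 + K)
(-1038 + z(4*(3 + X(4, 0)), 34))**2 = (-1038 + (4 + 4*(3 + 0)))**2 = (-1038 + (4 + 4*3))**2 = (-1038 + (4 + 12))**2 = (-1038 + 16)**2 = (-1022)**2 = 1044484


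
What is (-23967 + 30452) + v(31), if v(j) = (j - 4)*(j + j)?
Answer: 8159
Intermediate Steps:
v(j) = 2*j*(-4 + j) (v(j) = (-4 + j)*(2*j) = 2*j*(-4 + j))
(-23967 + 30452) + v(31) = (-23967 + 30452) + 2*31*(-4 + 31) = 6485 + 2*31*27 = 6485 + 1674 = 8159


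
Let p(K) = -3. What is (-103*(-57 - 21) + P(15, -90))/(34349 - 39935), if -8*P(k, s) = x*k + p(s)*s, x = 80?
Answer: -10467/7448 ≈ -1.4053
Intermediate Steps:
P(k, s) = -10*k + 3*s/8 (P(k, s) = -(80*k - 3*s)/8 = -(-3*s + 80*k)/8 = -10*k + 3*s/8)
(-103*(-57 - 21) + P(15, -90))/(34349 - 39935) = (-103*(-57 - 21) + (-10*15 + (3/8)*(-90)))/(34349 - 39935) = (-103*(-78) + (-150 - 135/4))/(-5586) = (8034 - 735/4)*(-1/5586) = (31401/4)*(-1/5586) = -10467/7448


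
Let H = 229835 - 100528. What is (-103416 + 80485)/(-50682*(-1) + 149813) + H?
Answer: 25925384034/200495 ≈ 1.2931e+5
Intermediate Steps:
H = 129307
(-103416 + 80485)/(-50682*(-1) + 149813) + H = (-103416 + 80485)/(-50682*(-1) + 149813) + 129307 = -22931/(50682 + 149813) + 129307 = -22931/200495 + 129307 = 25925384034/200495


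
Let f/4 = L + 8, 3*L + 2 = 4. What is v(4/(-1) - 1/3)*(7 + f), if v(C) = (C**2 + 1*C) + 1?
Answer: 17375/27 ≈ 643.52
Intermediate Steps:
L = 2/3 (L = -2/3 + (1/3)*4 = -2/3 + 4/3 = 2/3 ≈ 0.66667)
v(C) = 1 + C + C**2 (v(C) = (C**2 + C) + 1 = (C + C**2) + 1 = 1 + C + C**2)
f = 104/3 (f = 4*(2/3 + 8) = 4*(26/3) = 104/3 ≈ 34.667)
v(4/(-1) - 1/3)*(7 + f) = (1 + (4/(-1) - 1/3) + (4/(-1) - 1/3)**2)*(7 + 104/3) = (1 + (4*(-1) - 1*1/3) + (4*(-1) - 1*1/3)**2)*(125/3) = (1 + (-4 - 1/3) + (-4 - 1/3)**2)*(125/3) = (1 - 13/3 + (-13/3)**2)*(125/3) = (1 - 13/3 + 169/9)*(125/3) = (139/9)*(125/3) = 17375/27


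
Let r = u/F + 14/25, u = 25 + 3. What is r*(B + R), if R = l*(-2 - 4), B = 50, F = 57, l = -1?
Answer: 83888/1425 ≈ 58.869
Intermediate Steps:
u = 28
R = 6 (R = -(-2 - 4) = -1*(-6) = 6)
r = 1498/1425 (r = 28/57 + 14/25 = 1498/1425 ≈ 1.0512)
r*(B + R) = 1498*(50 + 6)/1425 = (1498/1425)*56 = 83888/1425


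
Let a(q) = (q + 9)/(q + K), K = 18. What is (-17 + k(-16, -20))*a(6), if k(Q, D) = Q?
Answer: -165/8 ≈ -20.625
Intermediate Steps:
a(q) = (9 + q)/(18 + q) (a(q) = (q + 9)/(q + 18) = (9 + q)/(18 + q))
(-17 + k(-16, -20))*a(6) = (-17 - 16)*((9 + 6)/(18 + 6)) = -33*15/24 = -11*15/8 = -33*5/8 = -165/8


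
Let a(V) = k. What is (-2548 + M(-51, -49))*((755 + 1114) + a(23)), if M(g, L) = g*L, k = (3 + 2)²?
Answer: -92806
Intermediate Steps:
k = 25 (k = 5² = 25)
M(g, L) = L*g
a(V) = 25
(-2548 + M(-51, -49))*((755 + 1114) + a(23)) = (-2548 - 49*(-51))*((755 + 1114) + 25) = (-2548 + 2499)*(1869 + 25) = -49*1894 = -92806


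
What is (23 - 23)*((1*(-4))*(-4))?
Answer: 0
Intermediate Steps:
(23 - 23)*((1*(-4))*(-4)) = 0*(-4*(-4)) = 0*16 = 0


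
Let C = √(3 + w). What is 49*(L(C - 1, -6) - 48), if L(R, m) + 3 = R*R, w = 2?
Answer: -2205 - 98*√5 ≈ -2424.1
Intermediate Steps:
C = √5 (C = √(3 + 2) = √5 ≈ 2.2361)
L(R, m) = -3 + R² (L(R, m) = -3 + R*R = -3 + R²)
49*(L(C - 1, -6) - 48) = 49*((-3 + (√5 - 1)²) - 48) = 49*((-3 + (-1 + √5)²) - 48) = 49*(-51 + (-1 + √5)²) = -2499 + 49*(-1 + √5)²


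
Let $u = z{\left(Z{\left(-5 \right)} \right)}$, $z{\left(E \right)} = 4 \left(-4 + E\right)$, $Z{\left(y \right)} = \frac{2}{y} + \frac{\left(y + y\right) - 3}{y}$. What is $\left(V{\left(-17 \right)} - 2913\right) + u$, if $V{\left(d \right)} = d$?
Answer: $- \frac{14686}{5} \approx -2937.2$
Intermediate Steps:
$Z{\left(y \right)} = \frac{2}{y} + \frac{-3 + 2 y}{y}$ ($Z{\left(y \right)} = \frac{2}{y} + \frac{2 y - 3}{y} = \frac{2}{y} + \frac{-3 + 2 y}{y}$)
$z{\left(E \right)} = -16 + 4 E$
$u = - \frac{36}{5}$ ($u = -16 + 4 \left(2 - \frac{1}{-5}\right) = -16 + 4 \left(2 - - \frac{1}{5}\right) = -16 + 4 \left(2 + \frac{1}{5}\right) = -16 + 4 \cdot \frac{11}{5} = -16 + \frac{44}{5} = - \frac{36}{5} \approx -7.2$)
$\left(V{\left(-17 \right)} - 2913\right) + u = \left(-17 - 2913\right) - \frac{36}{5} = -2930 - \frac{36}{5} = - \frac{14686}{5}$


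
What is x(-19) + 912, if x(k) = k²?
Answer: 1273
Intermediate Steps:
x(-19) + 912 = (-19)² + 912 = 361 + 912 = 1273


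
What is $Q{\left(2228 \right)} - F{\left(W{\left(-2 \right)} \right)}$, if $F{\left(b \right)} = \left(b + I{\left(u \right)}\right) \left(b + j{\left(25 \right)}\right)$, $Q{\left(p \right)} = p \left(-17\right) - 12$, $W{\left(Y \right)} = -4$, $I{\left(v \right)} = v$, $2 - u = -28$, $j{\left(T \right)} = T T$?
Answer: $-54034$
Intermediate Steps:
$j{\left(T \right)} = T^{2}$
$u = 30$ ($u = 2 - -28 = 2 + 28 = 30$)
$Q{\left(p \right)} = -12 - 17 p$ ($Q{\left(p \right)} = - 17 p - 12 = -12 - 17 p$)
$F{\left(b \right)} = \left(30 + b\right) \left(625 + b\right)$ ($F{\left(b \right)} = \left(b + 30\right) \left(b + 25^{2}\right) = \left(30 + b\right) \left(b + 625\right) = \left(30 + b\right) \left(625 + b\right)$)
$Q{\left(2228 \right)} - F{\left(W{\left(-2 \right)} \right)} = \left(-12 - 37876\right) - \left(18750 + \left(-4\right)^{2} + 655 \left(-4\right)\right) = \left(-12 - 37876\right) - \left(18750 + 16 - 2620\right) = -37888 - 16146 = -54034$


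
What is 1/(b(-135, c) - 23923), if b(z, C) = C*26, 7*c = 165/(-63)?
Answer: -147/3518111 ≈ -4.1784e-5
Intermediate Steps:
c = -55/147 (c = (165/(-63))/7 = (165*(-1/63))/7 = (⅐)*(-55/21) = -55/147 ≈ -0.37415)
b(z, C) = 26*C
1/(b(-135, c) - 23923) = 1/(26*(-55/147) - 23923) = 1/(-1430/147 - 23923) = 1/(-3518111/147) = -147/3518111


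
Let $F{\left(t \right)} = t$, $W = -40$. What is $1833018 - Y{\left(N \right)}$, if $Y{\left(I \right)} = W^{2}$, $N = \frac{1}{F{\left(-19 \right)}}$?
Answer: $1831418$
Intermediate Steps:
$N = - \frac{1}{19}$ ($N = \frac{1}{-19} = - \frac{1}{19} \approx -0.052632$)
$Y{\left(I \right)} = 1600$ ($Y{\left(I \right)} = \left(-40\right)^{2} = 1600$)
$1833018 - Y{\left(N \right)} = 1833018 - 1600 = 1831418$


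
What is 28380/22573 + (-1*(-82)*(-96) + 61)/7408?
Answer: 33921337/167220784 ≈ 0.20285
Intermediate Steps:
28380/22573 + (-1*(-82)*(-96) + 61)/7408 = 28380*(1/22573) + (82*(-96) + 61)*(1/7408) = 28380/22573 + (-7872 + 61)*(1/7408) = 28380/22573 - 7811*1/7408 = 28380/22573 - 7811/7408 = 33921337/167220784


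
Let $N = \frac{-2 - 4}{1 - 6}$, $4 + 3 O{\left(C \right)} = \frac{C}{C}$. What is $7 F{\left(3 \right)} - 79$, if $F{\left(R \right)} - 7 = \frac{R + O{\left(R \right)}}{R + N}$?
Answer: $- \frac{80}{3} \approx -26.667$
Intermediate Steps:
$O{\left(C \right)} = -1$ ($O{\left(C \right)} = - \frac{4}{3} + \frac{C \frac{1}{C}}{3} = - \frac{4}{3} + \frac{1}{3} \cdot 1 = - \frac{4}{3} + \frac{1}{3} = -1$)
$N = \frac{6}{5}$ ($N = - \frac{6}{-5} = \left(-6\right) \left(- \frac{1}{5}\right) = \frac{6}{5} \approx 1.2$)
$F{\left(R \right)} = 7 + \frac{-1 + R}{\frac{6}{5} + R}$ ($F{\left(R \right)} = 7 + \frac{R - 1}{R + \frac{6}{5}} = 7 + \frac{-1 + R}{\frac{6}{5} + R}$)
$7 F{\left(3 \right)} - 79 = 7 \frac{37 + 40 \cdot 3}{6 + 5 \cdot 3} - 79 = 7 \frac{37 + 120}{6 + 15} - 79 = 7 \cdot \frac{1}{21} \cdot 157 - 79 = 7 \cdot \frac{157}{21} - 79 = \frac{157}{3} - 79 = - \frac{80}{3}$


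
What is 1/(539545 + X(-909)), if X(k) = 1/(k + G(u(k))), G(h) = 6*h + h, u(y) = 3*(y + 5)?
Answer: 19893/10733168684 ≈ 1.8534e-6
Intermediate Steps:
u(y) = 15 + 3*y (u(y) = 3*(5 + y) = 15 + 3*y)
G(h) = 7*h
X(k) = 1/(105 + 22*k) (X(k) = 1/(k + 7*(15 + 3*k)) = 1/(k + (105 + 21*k)) = 1/(105 + 22*k))
1/(539545 + X(-909)) = 1/(539545 + 1/(105 + 22*(-909))) = 1/(539545 + 1/(105 - 19998)) = 1/(539545 + 1/(-19893)) = 1/(539545 - 1/19893) = 1/(10733168684/19893) = 19893/10733168684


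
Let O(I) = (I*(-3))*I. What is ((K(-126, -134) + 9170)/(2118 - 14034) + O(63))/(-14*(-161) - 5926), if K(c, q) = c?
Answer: 17736607/5469444 ≈ 3.2429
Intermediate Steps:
O(I) = -3*I**2 (O(I) = (-3*I)*I = -3*I**2)
((K(-126, -134) + 9170)/(2118 - 14034) + O(63))/(-14*(-161) - 5926) = ((-126 + 9170)/(2118 - 14034) - 3*63**2)/(-14*(-161) - 5926) = (9044/(-11916) - 3*3969)/(2254 - 5926) = (9044*(-1/11916) - 11907)/(-3672) = (-2261/2979 - 11907)*(-1/3672) = -35473214/2979*(-1/3672) = 17736607/5469444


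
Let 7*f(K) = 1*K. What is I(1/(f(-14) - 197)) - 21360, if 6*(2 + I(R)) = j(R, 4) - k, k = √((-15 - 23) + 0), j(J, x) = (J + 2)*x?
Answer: -12752320/597 - I*√38/6 ≈ -21361.0 - 1.0274*I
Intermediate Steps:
f(K) = K/7 (f(K) = (1*K)/7 = K/7)
j(J, x) = x*(2 + J) (j(J, x) = (2 + J)*x = x*(2 + J))
k = I*√38 (k = √(-38 + 0) = √(-38) = I*√38 ≈ 6.1644*I)
I(R) = -⅔ + 2*R/3 - I*√38/6 (I(R) = -2 + (4*(2 + R) - I*√38)/6 = -2 + ((8 + 4*R) - I*√38)/6 = -2 + (8 + 4*R - I*√38)/6 = -2 + (4/3 + 2*R/3 - I*√38/6) = -⅔ + 2*R/3 - I*√38/6)
I(1/(f(-14) - 197)) - 21360 = (-⅔ + 2/(3*((⅐)*(-14) - 197)) - I*√38/6) - 21360 = (-⅔ + 2/(3*(-2 - 197)) - I*√38/6) - 21360 = (-⅔ + (⅔)/(-199) - I*√38/6) - 21360 = (-⅔ + (⅔)*(-1/199) - I*√38/6) - 21360 = (-⅔ - 2/597 - I*√38/6) - 21360 = (-400/597 - I*√38/6) - 21360 = -12752320/597 - I*√38/6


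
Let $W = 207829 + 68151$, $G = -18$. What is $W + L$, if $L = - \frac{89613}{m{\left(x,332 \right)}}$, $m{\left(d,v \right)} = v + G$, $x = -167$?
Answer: $\frac{86568107}{314} \approx 2.7569 \cdot 10^{5}$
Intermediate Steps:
$m{\left(d,v \right)} = -18 + v$ ($m{\left(d,v \right)} = v - 18 = -18 + v$)
$W = 275980$
$L = - \frac{89613}{314}$ ($L = - \frac{89613}{-18 + 332} = - \frac{89613}{314} \approx -285.39$)
$W + L = 275980 - \frac{89613}{314} = \frac{86568107}{314}$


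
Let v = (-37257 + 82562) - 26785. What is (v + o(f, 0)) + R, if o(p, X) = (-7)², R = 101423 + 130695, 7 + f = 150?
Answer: 250687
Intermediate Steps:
f = 143 (f = -7 + 150 = 143)
R = 232118
v = 18520 (v = 45305 - 26785 = 18520)
o(p, X) = 49
(v + o(f, 0)) + R = (18520 + 49) + 232118 = 18569 + 232118 = 250687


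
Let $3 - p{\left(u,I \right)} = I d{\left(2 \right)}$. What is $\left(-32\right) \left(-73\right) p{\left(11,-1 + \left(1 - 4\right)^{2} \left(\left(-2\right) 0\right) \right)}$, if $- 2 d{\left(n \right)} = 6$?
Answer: $0$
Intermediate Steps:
$d{\left(n \right)} = -3$ ($d{\left(n \right)} = \left(- \frac{1}{2}\right) 6 = -3$)
$p{\left(u,I \right)} = 3 + 3 I$ ($p{\left(u,I \right)} = 3 - I \left(-3\right) = 3 - - 3 I = 3 + 3 I$)
$\left(-32\right) \left(-73\right) p{\left(11,-1 + \left(1 - 4\right)^{2} \left(\left(-2\right) 0\right) \right)} = \left(-32\right) \left(-73\right) \left(3 + 3 \left(-1 + \left(1 - 4\right)^{2} \left(\left(-2\right) 0\right)\right)\right) = 2336 \left(3 + 3 \left(-1 + \left(-3\right)^{2} \cdot 0\right)\right) = 2336 \left(3 + 3 \left(-1 + 9 \cdot 0\right)\right) = 2336 \left(3 + 3 \left(-1 + 0\right)\right) = 2336 \left(3 + 3 \left(-1\right)\right) = 2336 \left(3 - 3\right) = 2336 \cdot 0 = 0$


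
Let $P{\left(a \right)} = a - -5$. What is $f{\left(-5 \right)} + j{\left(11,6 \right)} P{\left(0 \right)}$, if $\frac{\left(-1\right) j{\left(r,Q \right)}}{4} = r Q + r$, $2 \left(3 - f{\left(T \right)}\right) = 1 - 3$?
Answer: $-1536$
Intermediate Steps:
$P{\left(a \right)} = 5 + a$ ($P{\left(a \right)} = a + 5 = 5 + a$)
$f{\left(T \right)} = 4$ ($f{\left(T \right)} = 3 - \frac{1 - 3}{2} = 3 - -1 = 3 + 1 = 4$)
$j{\left(r,Q \right)} = - 4 r - 4 Q r$ ($j{\left(r,Q \right)} = - 4 \left(r Q + r\right) = - 4 \left(Q r + r\right) = - 4 \left(r + Q r\right) = - 4 r - 4 Q r$)
$f{\left(-5 \right)} + j{\left(11,6 \right)} P{\left(0 \right)} = 4 + \left(-4\right) 11 \left(1 + 6\right) \left(5 + 0\right) = 4 + \left(-4\right) 11 \cdot 7 \cdot 5 = 4 - 1540 = -1536$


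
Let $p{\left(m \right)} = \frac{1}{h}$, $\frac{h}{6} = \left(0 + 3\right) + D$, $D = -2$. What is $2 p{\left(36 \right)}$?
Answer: $\frac{1}{3} \approx 0.33333$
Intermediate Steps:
$h = 6$ ($h = 6 \left(\left(0 + 3\right) - 2\right) = 6 \left(3 - 2\right) = 6 \cdot 1 = 6$)
$p{\left(m \right)} = \frac{1}{6}$
$2 p{\left(36 \right)} = 2 \cdot \frac{1}{6} = \frac{1}{3}$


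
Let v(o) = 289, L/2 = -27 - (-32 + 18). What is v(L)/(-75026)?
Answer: -289/75026 ≈ -0.0038520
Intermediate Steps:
L = -26 (L = 2*(-27 - (-32 + 18)) = 2*(-27 - 1*(-14)) = 2*(-27 + 14) = 2*(-13) = -26)
v(L)/(-75026) = 289/(-75026) = 289*(-1/75026) = -289/75026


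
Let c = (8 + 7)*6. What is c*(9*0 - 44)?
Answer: -3960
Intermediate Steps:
c = 90 (c = 15*6 = 90)
c*(9*0 - 44) = 90*(9*0 - 44) = 90*(0 - 44) = 90*(-44) = -3960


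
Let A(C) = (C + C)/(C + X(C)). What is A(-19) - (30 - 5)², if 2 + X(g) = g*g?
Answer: -106269/170 ≈ -625.11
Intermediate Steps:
X(g) = -2 + g² (X(g) = -2 + g*g = -2 + g²)
A(C) = 2*C/(-2 + C + C²) (A(C) = (C + C)/(C + (-2 + C²)) = (2*C)/(-2 + C + C²) = 2*C/(-2 + C + C²))
A(-19) - (30 - 5)² = 2*(-19)/(-2 - 19 + (-19)²) - (30 - 5)² = 2*(-19)/(-2 - 19 + 361) - 1*25² = 2*(-19)/340 - 1*625 = 2*(-19)*(1/340) - 625 = -19/170 - 625 = -106269/170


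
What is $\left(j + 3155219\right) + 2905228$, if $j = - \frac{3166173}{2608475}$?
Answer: $\frac{15808521322152}{2608475} \approx 6.0604 \cdot 10^{6}$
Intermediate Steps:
$j = - \frac{3166173}{2608475}$ ($j = \left(-3166173\right) \frac{1}{2608475} = - \frac{3166173}{2608475} \approx -1.2138$)
$\left(j + 3155219\right) + 2905228 = \left(- \frac{3166173}{2608475} + 3155219\right) + 2905228 = \frac{8230306714852}{2608475} + 2905228 = \frac{15808521322152}{2608475}$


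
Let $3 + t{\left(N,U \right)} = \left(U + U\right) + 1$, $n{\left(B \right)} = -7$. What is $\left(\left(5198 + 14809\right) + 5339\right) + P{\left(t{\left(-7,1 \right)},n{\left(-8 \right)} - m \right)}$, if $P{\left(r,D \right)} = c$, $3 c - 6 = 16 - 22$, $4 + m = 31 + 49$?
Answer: $25346$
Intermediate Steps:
$t{\left(N,U \right)} = -2 + 2 U$ ($t{\left(N,U \right)} = -3 + \left(\left(U + U\right) + 1\right) = -3 + \left(2 U + 1\right) = -3 + \left(1 + 2 U\right) = -2 + 2 U$)
$m = 76$ ($m = -4 + \left(31 + 49\right) = -4 + 80 = 76$)
$c = 0$ ($c = 2 + \frac{16 - 22}{3} = 2 + \frac{1}{3} \left(-6\right) = 2 - 2 = 0$)
$P{\left(r,D \right)} = 0$
$\left(\left(5198 + 14809\right) + 5339\right) + P{\left(t{\left(-7,1 \right)},n{\left(-8 \right)} - m \right)} = \left(\left(5198 + 14809\right) + 5339\right) + 0 = \left(20007 + 5339\right) + 0 = 25346 + 0 = 25346$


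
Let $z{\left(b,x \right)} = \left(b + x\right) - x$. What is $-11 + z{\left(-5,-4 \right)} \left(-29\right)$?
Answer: $134$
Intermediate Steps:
$z{\left(b,x \right)} = b$
$-11 + z{\left(-5,-4 \right)} \left(-29\right) = -11 - -145 = -11 + 145 = 134$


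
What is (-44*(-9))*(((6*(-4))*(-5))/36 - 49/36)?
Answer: 781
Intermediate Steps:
(-44*(-9))*(((6*(-4))*(-5))/36 - 49/36) = 396*(-24*(-5)*(1/36) - 49*1/36) = 396*(120*(1/36) - 49/36) = 396*(10/3 - 49/36) = 396*(71/36) = 781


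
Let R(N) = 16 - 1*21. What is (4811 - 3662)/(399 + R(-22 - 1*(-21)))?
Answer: 1149/394 ≈ 2.9162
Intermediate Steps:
R(N) = -5 (R(N) = 16 - 21 = -5)
(4811 - 3662)/(399 + R(-22 - 1*(-21))) = (4811 - 3662)/(399 - 5) = 1149/394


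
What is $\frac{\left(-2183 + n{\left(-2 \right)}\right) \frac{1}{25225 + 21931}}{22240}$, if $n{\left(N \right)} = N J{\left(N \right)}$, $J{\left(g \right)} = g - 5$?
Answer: $- \frac{2169}{1048749440} \approx -2.0682 \cdot 10^{-6}$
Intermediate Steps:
$J{\left(g \right)} = -5 + g$
$n{\left(N \right)} = N \left(-5 + N\right)$
$\frac{\left(-2183 + n{\left(-2 \right)}\right) \frac{1}{25225 + 21931}}{22240} = \frac{\left(-2183 - 2 \left(-5 - 2\right)\right) \frac{1}{25225 + 21931}}{22240} = \frac{-2183 - -14}{47156} \cdot \frac{1}{22240} = \left(-2183 + 14\right) \frac{1}{47156} \cdot \frac{1}{22240} = \left(-2169\right) \frac{1}{47156} \cdot \frac{1}{22240} = \left(- \frac{2169}{47156}\right) \frac{1}{22240} = - \frac{2169}{1048749440}$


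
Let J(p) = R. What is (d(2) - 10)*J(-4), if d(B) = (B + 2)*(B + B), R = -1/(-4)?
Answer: 3/2 ≈ 1.5000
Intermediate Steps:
R = ¼ (R = -1*(-¼) = ¼ ≈ 0.25000)
J(p) = ¼
d(B) = 2*B*(2 + B) (d(B) = (2 + B)*(2*B) = 2*B*(2 + B))
(d(2) - 10)*J(-4) = (2*2*(2 + 2) - 10)*(¼) = (2*2*4 - 10)*(¼) = (16 - 10)*(¼) = 6*(¼) = 3/2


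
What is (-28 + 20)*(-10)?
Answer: 80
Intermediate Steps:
(-28 + 20)*(-10) = -8*(-10) = 80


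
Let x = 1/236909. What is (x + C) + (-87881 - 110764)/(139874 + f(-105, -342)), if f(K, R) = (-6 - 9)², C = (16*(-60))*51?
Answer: -1625064417647566/33190713991 ≈ -48961.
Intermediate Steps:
C = -48960 (C = -960*51 = -48960)
x = 1/236909 ≈ 4.2210e-6
f(K, R) = 225 (f(K, R) = (-15)² = 225)
(x + C) + (-87881 - 110764)/(139874 + f(-105, -342)) = (1/236909 - 48960) + (-87881 - 110764)/(139874 + 225) = -11599064639/236909 - 198645/140099 = -1625064417647566/33190713991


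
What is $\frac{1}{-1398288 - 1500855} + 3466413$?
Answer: $\frac{10049626984058}{2899143} \approx 3.4664 \cdot 10^{6}$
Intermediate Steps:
$\frac{1}{-1398288 - 1500855} + 3466413 = \frac{1}{-2899143} + 3466413 = - \frac{1}{2899143} + 3466413 = \frac{10049626984058}{2899143}$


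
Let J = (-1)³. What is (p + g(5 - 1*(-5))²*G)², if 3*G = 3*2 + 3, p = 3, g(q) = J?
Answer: 36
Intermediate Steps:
J = -1
g(q) = -1
G = 3 (G = (3*2 + 3)/3 = (6 + 3)/3 = (⅓)*9 = 3)
(p + g(5 - 1*(-5))²*G)² = (3 + (-1)²*3)² = (3 + 1*3)² = (3 + 3)² = 6² = 36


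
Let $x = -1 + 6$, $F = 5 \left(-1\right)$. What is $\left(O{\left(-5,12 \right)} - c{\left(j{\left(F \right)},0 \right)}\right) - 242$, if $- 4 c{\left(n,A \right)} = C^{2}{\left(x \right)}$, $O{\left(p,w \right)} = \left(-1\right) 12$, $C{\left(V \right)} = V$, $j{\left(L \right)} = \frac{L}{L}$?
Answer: $- \frac{991}{4} \approx -247.75$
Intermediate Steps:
$F = -5$
$j{\left(L \right)} = 1$
$x = 5$
$O{\left(p,w \right)} = -12$
$c{\left(n,A \right)} = - \frac{25}{4}$ ($c{\left(n,A \right)} = - \frac{5^{2}}{4} = \left(- \frac{1}{4}\right) 25 = - \frac{25}{4}$)
$\left(O{\left(-5,12 \right)} - c{\left(j{\left(F \right)},0 \right)}\right) - 242 = \left(-12 - - \frac{25}{4}\right) - 242 = \left(-12 + \frac{25}{4}\right) - 242 = - \frac{23}{4} - 242 = - \frac{991}{4}$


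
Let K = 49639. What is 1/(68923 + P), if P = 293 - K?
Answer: 1/19577 ≈ 5.1080e-5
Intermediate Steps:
P = -49346 (P = 293 - 1*49639 = 293 - 49639 = -49346)
1/(68923 + P) = 1/(68923 - 49346) = 1/19577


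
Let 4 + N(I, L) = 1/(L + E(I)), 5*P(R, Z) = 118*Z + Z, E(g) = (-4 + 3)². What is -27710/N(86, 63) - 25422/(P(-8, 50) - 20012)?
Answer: 65463079/9411 ≈ 6956.0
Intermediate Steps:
E(g) = 1 (E(g) = (-1)² = 1)
P(R, Z) = 119*Z/5 (P(R, Z) = (118*Z + Z)/5 = (119*Z)/5 = 119*Z/5)
N(I, L) = -4 + 1/(1 + L) (N(I, L) = -4 + 1/(L + 1) = -4 + 1/(1 + L))
-27710/N(86, 63) - 25422/(P(-8, 50) - 20012) = -27710*(1 + 63)/(-3 - 4*63) - 25422/((119/5)*50 - 20012) = -27710*64/(-3 - 252) - 25422/(1190 - 20012) = -27710/((1/64)*(-255)) - 25422/(-18822) = -27710/(-255/64) - 25422*(-1/18822) = -27710*(-64/255) + 4237/3137 = 20864/3 + 4237/3137 = 65463079/9411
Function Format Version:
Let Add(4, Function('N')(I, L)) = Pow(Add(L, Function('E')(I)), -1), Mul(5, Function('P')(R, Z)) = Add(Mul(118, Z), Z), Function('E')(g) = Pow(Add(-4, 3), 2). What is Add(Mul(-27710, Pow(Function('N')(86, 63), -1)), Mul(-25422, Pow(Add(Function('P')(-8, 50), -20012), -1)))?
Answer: Rational(65463079, 9411) ≈ 6956.0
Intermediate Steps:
Function('E')(g) = 1 (Function('E')(g) = Pow(-1, 2) = 1)
Function('P')(R, Z) = Mul(Rational(119, 5), Z) (Function('P')(R, Z) = Mul(Rational(1, 5), Add(Mul(118, Z), Z)) = Mul(Rational(1, 5), Mul(119, Z)) = Mul(Rational(119, 5), Z))
Function('N')(I, L) = Add(-4, Pow(Add(1, L), -1)) (Function('N')(I, L) = Add(-4, Pow(Add(L, 1), -1)) = Add(-4, Pow(Add(1, L), -1)))
Add(Mul(-27710, Pow(Function('N')(86, 63), -1)), Mul(-25422, Pow(Add(Function('P')(-8, 50), -20012), -1))) = Add(Mul(-27710, Pow(Mul(Pow(Add(1, 63), -1), Add(-3, Mul(-4, 63))), -1)), Mul(-25422, Pow(Add(Mul(Rational(119, 5), 50), -20012), -1))) = Add(Mul(-27710, Pow(Mul(Pow(64, -1), Add(-3, -252)), -1)), Mul(-25422, Pow(Add(1190, -20012), -1))) = Add(Mul(-27710, Pow(Mul(Rational(1, 64), -255), -1)), Mul(-25422, Pow(-18822, -1))) = Add(Mul(-27710, Pow(Rational(-255, 64), -1)), Mul(-25422, Rational(-1, 18822))) = Add(Mul(-27710, Rational(-64, 255)), Rational(4237, 3137)) = Add(Rational(20864, 3), Rational(4237, 3137)) = Rational(65463079, 9411)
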